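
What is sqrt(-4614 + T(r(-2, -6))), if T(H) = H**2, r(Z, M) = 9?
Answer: I*sqrt(4533) ≈ 67.328*I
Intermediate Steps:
sqrt(-4614 + T(r(-2, -6))) = sqrt(-4614 + 9**2) = sqrt(-4614 + 81) = sqrt(-4533) = I*sqrt(4533)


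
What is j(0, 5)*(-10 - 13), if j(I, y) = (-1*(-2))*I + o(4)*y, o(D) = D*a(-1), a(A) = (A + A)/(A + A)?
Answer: -460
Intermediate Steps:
a(A) = 1 (a(A) = (2*A)/((2*A)) = (2*A)*(1/(2*A)) = 1)
o(D) = D (o(D) = D*1 = D)
j(I, y) = 2*I + 4*y (j(I, y) = (-1*(-2))*I + 4*y = 2*I + 4*y)
j(0, 5)*(-10 - 13) = (2*0 + 4*5)*(-10 - 13) = (0 + 20)*(-23) = 20*(-23) = -460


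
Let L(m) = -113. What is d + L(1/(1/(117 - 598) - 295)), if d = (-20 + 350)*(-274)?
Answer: -90533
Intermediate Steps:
d = -90420 (d = 330*(-274) = -90420)
d + L(1/(1/(117 - 598) - 295)) = -90420 - 113 = -90533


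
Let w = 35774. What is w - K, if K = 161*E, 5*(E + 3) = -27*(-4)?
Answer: 163897/5 ≈ 32779.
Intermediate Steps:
E = 93/5 (E = -3 + (-27*(-4))/5 = -3 + (⅕)*108 = -3 + 108/5 = 93/5 ≈ 18.600)
K = 14973/5 (K = 161*(93/5) = 14973/5 ≈ 2994.6)
w - K = 35774 - 1*14973/5 = 35774 - 14973/5 = 163897/5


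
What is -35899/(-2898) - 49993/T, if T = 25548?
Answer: 128711323/12339684 ≈ 10.431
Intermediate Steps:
-35899/(-2898) - 49993/T = -35899/(-2898) - 49993/25548 = -35899*(-1/2898) - 49993*1/25548 = 35899/2898 - 49993/25548 = 128711323/12339684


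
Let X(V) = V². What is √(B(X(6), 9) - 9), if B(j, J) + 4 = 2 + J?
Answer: I*√2 ≈ 1.4142*I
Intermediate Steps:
B(j, J) = -2 + J (B(j, J) = -4 + (2 + J) = -2 + J)
√(B(X(6), 9) - 9) = √((-2 + 9) - 9) = √(7 - 9) = √(-2) = I*√2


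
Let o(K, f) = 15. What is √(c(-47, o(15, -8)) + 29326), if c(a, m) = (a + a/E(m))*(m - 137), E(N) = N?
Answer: √7974510/15 ≈ 188.26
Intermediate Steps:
c(a, m) = (-137 + m)*(a + a/m) (c(a, m) = (a + a/m)*(m - 137) = (a + a/m)*(-137 + m) = (-137 + m)*(a + a/m))
√(c(-47, o(15, -8)) + 29326) = √(-47*(-137 + 15 + 15*(-137 + 15))/15 + 29326) = √(-47*1/15*(-137 + 15 + 15*(-122)) + 29326) = √(-47*1/15*(-137 + 15 - 1830) + 29326) = √(-47*1/15*(-1952) + 29326) = √(91744/15 + 29326) = √(531634/15) = √7974510/15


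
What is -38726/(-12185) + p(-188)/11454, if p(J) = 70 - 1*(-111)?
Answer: 445773089/139566990 ≈ 3.1940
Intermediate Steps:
p(J) = 181 (p(J) = 70 + 111 = 181)
-38726/(-12185) + p(-188)/11454 = -38726/(-12185) + 181/11454 = -38726*(-1/12185) + 181*(1/11454) = 38726/12185 + 181/11454 = 445773089/139566990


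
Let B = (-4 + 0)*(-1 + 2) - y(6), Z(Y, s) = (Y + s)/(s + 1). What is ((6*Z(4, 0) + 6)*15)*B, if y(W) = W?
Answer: -4500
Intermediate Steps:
Z(Y, s) = (Y + s)/(1 + s)
B = -10 (B = (-4 + 0)*(-1 + 2) - 1*6 = -4*1 - 6 = -4 - 6 = -10)
((6*Z(4, 0) + 6)*15)*B = ((6*((4 + 0)/(1 + 0)) + 6)*15)*(-10) = ((6*(4/1) + 6)*15)*(-10) = ((6*(1*4) + 6)*15)*(-10) = ((6*4 + 6)*15)*(-10) = ((24 + 6)*15)*(-10) = (30*15)*(-10) = 450*(-10) = -4500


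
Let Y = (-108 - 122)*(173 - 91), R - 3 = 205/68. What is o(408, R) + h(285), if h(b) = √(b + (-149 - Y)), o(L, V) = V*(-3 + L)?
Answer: 165645/68 + 2*√4749 ≈ 2573.8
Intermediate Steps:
R = 409/68 (R = 3 + 205/68 = 409/68 ≈ 6.0147)
Y = -18860 (Y = -230*82 = -18860)
h(b) = √(18711 + b) (h(b) = √(b + (-149 - 1*(-18860))) = √(b + (-149 + 18860)) = √(b + 18711) = √(18711 + b))
o(408, R) + h(285) = 409*(-3 + 408)/68 + √(18711 + 285) = (409/68)*405 + √18996 = 165645/68 + 2*√4749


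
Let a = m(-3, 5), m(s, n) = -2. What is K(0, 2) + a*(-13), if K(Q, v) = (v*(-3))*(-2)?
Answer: 38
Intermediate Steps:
K(Q, v) = 6*v (K(Q, v) = -3*v*(-2) = 6*v)
a = -2
K(0, 2) + a*(-13) = 6*2 - 2*(-13) = 12 + 26 = 38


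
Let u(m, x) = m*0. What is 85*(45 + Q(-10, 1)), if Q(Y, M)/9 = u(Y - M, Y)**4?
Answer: 3825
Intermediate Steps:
u(m, x) = 0
Q(Y, M) = 0 (Q(Y, M) = 9*0**4 = 9*0 = 0)
85*(45 + Q(-10, 1)) = 85*(45 + 0) = 85*45 = 3825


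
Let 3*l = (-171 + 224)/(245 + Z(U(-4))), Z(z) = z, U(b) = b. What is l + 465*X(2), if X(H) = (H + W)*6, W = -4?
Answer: -4034287/723 ≈ -5579.9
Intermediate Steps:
l = 53/723 (l = ((-171 + 224)/(245 - 4))/3 = (53/241)/3 = (53*(1/241))/3 = (⅓)*(53/241) = 53/723 ≈ 0.073306)
X(H) = -24 + 6*H (X(H) = (H - 4)*6 = (-4 + H)*6 = -24 + 6*H)
l + 465*X(2) = 53/723 + 465*(-24 + 6*2) = 53/723 + 465*(-24 + 12) = 53/723 + 465*(-12) = 53/723 - 5580 = -4034287/723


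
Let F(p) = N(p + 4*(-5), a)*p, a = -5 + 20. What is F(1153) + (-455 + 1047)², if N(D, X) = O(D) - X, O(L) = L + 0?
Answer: 1639518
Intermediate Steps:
O(L) = L
a = 15
N(D, X) = D - X
F(p) = p*(-35 + p) (F(p) = ((p + 4*(-5)) - 1*15)*p = ((p - 20) - 15)*p = ((-20 + p) - 15)*p = (-35 + p)*p = p*(-35 + p))
F(1153) + (-455 + 1047)² = 1153*(-35 + 1153) + (-455 + 1047)² = 1153*1118 + 592² = 1289054 + 350464 = 1639518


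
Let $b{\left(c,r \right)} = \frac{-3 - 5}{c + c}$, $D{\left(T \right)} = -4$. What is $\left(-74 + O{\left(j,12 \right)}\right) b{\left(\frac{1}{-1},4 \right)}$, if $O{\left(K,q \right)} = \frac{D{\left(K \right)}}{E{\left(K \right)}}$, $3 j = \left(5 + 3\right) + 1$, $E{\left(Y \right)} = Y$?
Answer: $- \frac{904}{3} \approx -301.33$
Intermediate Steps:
$b{\left(c,r \right)} = - \frac{4}{c}$ ($b{\left(c,r \right)} = - \frac{8}{2 c} = - 8 \frac{1}{2 c} = - \frac{4}{c}$)
$j = 3$ ($j = \frac{\left(5 + 3\right) + 1}{3} = \frac{8 + 1}{3} = \frac{1}{3} \cdot 9 = 3$)
$O{\left(K,q \right)} = - \frac{4}{K}$
$\left(-74 + O{\left(j,12 \right)}\right) b{\left(\frac{1}{-1},4 \right)} = \left(-74 - \frac{4}{3}\right) \left(- \frac{4}{\frac{1}{-1}}\right) = \left(-74 - \frac{4}{3}\right) \left(- \frac{4}{-1}\right) = \left(-74 - \frac{4}{3}\right) \left(\left(-4\right) \left(-1\right)\right) = \left(- \frac{226}{3}\right) 4 = - \frac{904}{3}$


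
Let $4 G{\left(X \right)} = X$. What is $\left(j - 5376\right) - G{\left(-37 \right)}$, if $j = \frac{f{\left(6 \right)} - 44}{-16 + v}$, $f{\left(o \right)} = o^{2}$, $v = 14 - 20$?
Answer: $- \frac{236121}{44} \approx -5366.4$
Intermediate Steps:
$v = -6$ ($v = 14 - 20 = -6$)
$G{\left(X \right)} = \frac{X}{4}$
$j = \frac{4}{11}$ ($j = \frac{6^{2} - 44}{-16 - 6} = \frac{36 - 44}{-22} = \left(-8\right) \left(- \frac{1}{22}\right) = \frac{4}{11} \approx 0.36364$)
$\left(j - 5376\right) - G{\left(-37 \right)} = \left(\frac{4}{11} - 5376\right) - \frac{1}{4} \left(-37\right) = \left(\frac{4}{11} - 5376\right) - - \frac{37}{4} = - \frac{59132}{11} + \frac{37}{4} = - \frac{236121}{44}$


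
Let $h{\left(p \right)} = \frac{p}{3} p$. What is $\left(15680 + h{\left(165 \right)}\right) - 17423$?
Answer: $7332$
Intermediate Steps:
$h{\left(p \right)} = \frac{p^{2}}{3}$ ($h{\left(p \right)} = p \frac{1}{3} p = \frac{p}{3} p = \frac{p^{2}}{3}$)
$\left(15680 + h{\left(165 \right)}\right) - 17423 = \left(15680 + \frac{165^{2}}{3}\right) - 17423 = \left(15680 + \frac{1}{3} \cdot 27225\right) - 17423 = \left(15680 + 9075\right) - 17423 = 24755 - 17423 = 7332$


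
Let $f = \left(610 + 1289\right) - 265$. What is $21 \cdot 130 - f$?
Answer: $1096$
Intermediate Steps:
$f = 1634$ ($f = 1899 - 265 = 1634$)
$21 \cdot 130 - f = 21 \cdot 130 - 1634 = 2730 - 1634 = 1096$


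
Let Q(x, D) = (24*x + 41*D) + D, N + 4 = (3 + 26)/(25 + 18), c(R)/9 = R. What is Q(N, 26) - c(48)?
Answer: 24948/43 ≈ 580.19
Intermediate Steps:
c(R) = 9*R
N = -143/43 (N = -4 + (3 + 26)/(25 + 18) = -4 + 29/43 = -143/43 ≈ -3.3256)
Q(x, D) = 24*x + 42*D
Q(N, 26) - c(48) = (24*(-143/43) + 42*26) - 9*48 = (-3432/43 + 1092) - 1*432 = 43524/43 - 432 = 24948/43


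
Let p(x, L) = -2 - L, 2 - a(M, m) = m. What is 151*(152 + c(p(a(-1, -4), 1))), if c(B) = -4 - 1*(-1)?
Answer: 22499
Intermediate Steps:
a(M, m) = 2 - m
c(B) = -3 (c(B) = -4 + 1 = -3)
151*(152 + c(p(a(-1, -4), 1))) = 151*(152 - 3) = 151*149 = 22499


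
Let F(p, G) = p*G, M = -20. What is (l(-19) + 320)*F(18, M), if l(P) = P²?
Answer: -245160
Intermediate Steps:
F(p, G) = G*p
(l(-19) + 320)*F(18, M) = ((-19)² + 320)*(-20*18) = (361 + 320)*(-360) = 681*(-360) = -245160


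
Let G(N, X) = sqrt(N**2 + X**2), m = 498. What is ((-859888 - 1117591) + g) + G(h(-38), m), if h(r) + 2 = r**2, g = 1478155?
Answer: -499324 + 2*sqrt(581842) ≈ -4.9780e+5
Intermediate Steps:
h(r) = -2 + r**2
((-859888 - 1117591) + g) + G(h(-38), m) = ((-859888 - 1117591) + 1478155) + sqrt((-2 + (-38)**2)**2 + 498**2) = (-1977479 + 1478155) + sqrt((-2 + 1444)**2 + 248004) = -499324 + sqrt(1442**2 + 248004) = -499324 + sqrt(2079364 + 248004) = -499324 + sqrt(2327368) = -499324 + 2*sqrt(581842)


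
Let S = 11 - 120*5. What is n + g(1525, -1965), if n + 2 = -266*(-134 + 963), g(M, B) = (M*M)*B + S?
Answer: -4570074230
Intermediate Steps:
S = -589 (S = 11 - 20*30 = 11 - 600 = -589)
g(M, B) = -589 + B*M² (g(M, B) = (M*M)*B - 589 = M²*B - 589 = B*M² - 589 = -589 + B*M²)
n = -220516 (n = -2 - 266*(-134 + 963) = -2 - 266*829 = -2 - 220514 = -220516)
n + g(1525, -1965) = -220516 + (-589 - 1965*1525²) = -220516 + (-589 - 1965*2325625) = -220516 + (-589 - 4569853125) = -220516 - 4569853714 = -4570074230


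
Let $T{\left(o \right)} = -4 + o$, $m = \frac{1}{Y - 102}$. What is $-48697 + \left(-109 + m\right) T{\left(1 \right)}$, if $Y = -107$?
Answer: $- \frac{10109327}{209} \approx -48370.0$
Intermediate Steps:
$m = - \frac{1}{209}$ ($m = \frac{1}{-107 - 102} = \frac{1}{-209} = - \frac{1}{209} \approx -0.0047847$)
$-48697 + \left(-109 + m\right) T{\left(1 \right)} = -48697 + \left(-109 - \frac{1}{209}\right) \left(-4 + 1\right) = -48697 - - \frac{68346}{209} = -48697 + \frac{68346}{209} = - \frac{10109327}{209}$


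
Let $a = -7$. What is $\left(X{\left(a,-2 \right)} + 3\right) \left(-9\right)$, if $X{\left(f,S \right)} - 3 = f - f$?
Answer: $-54$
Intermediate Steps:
$X{\left(f,S \right)} = 3$ ($X{\left(f,S \right)} = 3 + \left(f - f\right) = 3 + 0 = 3$)
$\left(X{\left(a,-2 \right)} + 3\right) \left(-9\right) = \left(3 + 3\right) \left(-9\right) = 6 \left(-9\right) = -54$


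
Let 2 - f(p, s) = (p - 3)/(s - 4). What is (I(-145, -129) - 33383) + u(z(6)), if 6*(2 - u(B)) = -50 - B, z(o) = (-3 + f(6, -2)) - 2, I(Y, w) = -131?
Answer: -402049/12 ≈ -33504.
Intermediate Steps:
f(p, s) = 2 - (-3 + p)/(-4 + s) (f(p, s) = 2 - (p - 3)/(s - 4) = 2 - (-3 + p)/(-4 + s))
z(o) = -5/2 (z(o) = (-3 + (-5 - 1*6 + 2*(-2))/(-4 - 2)) - 2 = (-3 + (-5 - 6 - 4)/(-6)) - 2 = (-3 - ⅙*(-15)) - 2 = (-3 + 5/2) - 2 = -½ - 2 = -5/2)
u(B) = 31/3 + B/6 (u(B) = 2 - (-50 - B)/6 = 2 + (25/3 + B/6) = 31/3 + B/6)
(I(-145, -129) - 33383) + u(z(6)) = (-131 - 33383) + (31/3 + (⅙)*(-5/2)) = -33514 + (31/3 - 5/12) = -33514 + 119/12 = -402049/12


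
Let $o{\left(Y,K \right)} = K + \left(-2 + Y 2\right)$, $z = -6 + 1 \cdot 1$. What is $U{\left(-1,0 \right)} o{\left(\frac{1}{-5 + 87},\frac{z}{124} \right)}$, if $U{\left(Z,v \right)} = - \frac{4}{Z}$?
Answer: $- \frac{10249}{1271} \approx -8.0637$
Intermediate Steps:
$z = -5$ ($z = -6 + 1 = -5$)
$o{\left(Y,K \right)} = -2 + K + 2 Y$ ($o{\left(Y,K \right)} = K + \left(-2 + 2 Y\right) = -2 + K + 2 Y$)
$U{\left(-1,0 \right)} o{\left(\frac{1}{-5 + 87},\frac{z}{124} \right)} = - \frac{4}{-1} \left(-2 - \frac{5}{124} + \frac{2}{-5 + 87}\right) = \left(-4\right) \left(-1\right) \left(-2 - \frac{5}{124} + \frac{2}{82}\right) = 4 \left(-2 - \frac{5}{124} + 2 \cdot \frac{1}{82}\right) = 4 \left(-2 - \frac{5}{124} + \frac{1}{41}\right) = 4 \left(- \frac{10249}{5084}\right) = - \frac{10249}{1271}$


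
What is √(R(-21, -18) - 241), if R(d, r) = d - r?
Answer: 2*I*√61 ≈ 15.62*I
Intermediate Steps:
√(R(-21, -18) - 241) = √((-21 - 1*(-18)) - 241) = √((-21 + 18) - 241) = √(-3 - 241) = √(-244) = 2*I*√61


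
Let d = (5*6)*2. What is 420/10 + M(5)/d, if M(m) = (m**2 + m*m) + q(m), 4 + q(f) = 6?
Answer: 643/15 ≈ 42.867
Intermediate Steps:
q(f) = 2 (q(f) = -4 + 6 = 2)
d = 60 (d = 30*2 = 60)
M(m) = 2 + 2*m**2 (M(m) = (m**2 + m*m) + 2 = (m**2 + m**2) + 2 = 2*m**2 + 2 = 2 + 2*m**2)
420/10 + M(5)/d = 420/10 + (2 + 2*5**2)/60 = 420*(1/10) + (2 + 2*25)*(1/60) = 42 + (2 + 50)*(1/60) = 42 + 52*(1/60) = 42 + 13/15 = 643/15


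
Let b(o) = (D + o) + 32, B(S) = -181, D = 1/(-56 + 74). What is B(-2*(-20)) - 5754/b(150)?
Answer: -696709/3277 ≈ -212.61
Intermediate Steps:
D = 1/18 ≈ 0.055556
b(o) = 577/18 + o (b(o) = (1/18 + o) + 32 = 577/18 + o)
B(-2*(-20)) - 5754/b(150) = -181 - 5754/(577/18 + 150) = -181 - 5754/3277/18 = -181 - 5754*18/3277 = -181 - 1*103572/3277 = -181 - 103572/3277 = -696709/3277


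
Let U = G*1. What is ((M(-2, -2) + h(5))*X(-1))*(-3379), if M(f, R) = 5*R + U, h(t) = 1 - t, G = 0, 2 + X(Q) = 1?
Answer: -47306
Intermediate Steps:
X(Q) = -1 (X(Q) = -2 + 1 = -1)
U = 0 (U = 0*1 = 0)
M(f, R) = 5*R (M(f, R) = 5*R + 0 = 5*R)
((M(-2, -2) + h(5))*X(-1))*(-3379) = ((5*(-2) + (1 - 1*5))*(-1))*(-3379) = ((-10 + (1 - 5))*(-1))*(-3379) = ((-10 - 4)*(-1))*(-3379) = -14*(-1)*(-3379) = 14*(-3379) = -47306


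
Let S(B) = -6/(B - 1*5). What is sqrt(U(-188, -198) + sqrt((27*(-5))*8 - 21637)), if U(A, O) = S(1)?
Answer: sqrt(6 + 4*I*sqrt(22717))/2 ≈ 8.7244 + 8.638*I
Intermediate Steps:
S(B) = -6/(-5 + B) (S(B) = -6/(B - 5) = -6/(-5 + B))
U(A, O) = 3/2 (U(A, O) = -6/(-5 + 1) = -6/(-4) = -6*(-1/4) = 3/2)
sqrt(U(-188, -198) + sqrt((27*(-5))*8 - 21637)) = sqrt(3/2 + sqrt((27*(-5))*8 - 21637)) = sqrt(3/2 + sqrt(-135*8 - 21637)) = sqrt(3/2 + sqrt(-1080 - 21637)) = sqrt(3/2 + sqrt(-22717)) = sqrt(3/2 + I*sqrt(22717))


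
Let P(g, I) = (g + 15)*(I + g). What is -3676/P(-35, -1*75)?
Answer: -919/550 ≈ -1.6709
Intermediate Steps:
P(g, I) = (15 + g)*(I + g)
-3676/P(-35, -1*75) = -3676/((-35)² + 15*(-1*75) + 15*(-35) - 1*75*(-35)) = -3676/(1225 + 15*(-75) - 525 - 75*(-35)) = -3676/(1225 - 1125 - 525 + 2625) = -3676/2200 = -3676*1/2200 = -919/550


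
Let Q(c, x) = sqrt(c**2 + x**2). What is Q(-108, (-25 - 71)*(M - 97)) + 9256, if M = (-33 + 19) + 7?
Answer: 9256 + 12*sqrt(692305) ≈ 19241.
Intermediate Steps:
M = -7 (M = -14 + 7 = -7)
Q(-108, (-25 - 71)*(M - 97)) + 9256 = sqrt((-108)**2 + ((-25 - 71)*(-7 - 97))**2) + 9256 = sqrt(11664 + (-96*(-104))**2) + 9256 = sqrt(11664 + 9984**2) + 9256 = sqrt(11664 + 99680256) + 9256 = sqrt(99691920) + 9256 = 12*sqrt(692305) + 9256 = 9256 + 12*sqrt(692305)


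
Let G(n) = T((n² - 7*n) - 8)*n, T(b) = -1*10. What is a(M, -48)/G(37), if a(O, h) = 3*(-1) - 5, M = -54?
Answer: 4/185 ≈ 0.021622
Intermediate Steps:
a(O, h) = -8 (a(O, h) = -3 - 5 = -8)
T(b) = -10
G(n) = -10*n
a(M, -48)/G(37) = -8/((-10*37)) = -8/(-370) = -8*(-1/370) = 4/185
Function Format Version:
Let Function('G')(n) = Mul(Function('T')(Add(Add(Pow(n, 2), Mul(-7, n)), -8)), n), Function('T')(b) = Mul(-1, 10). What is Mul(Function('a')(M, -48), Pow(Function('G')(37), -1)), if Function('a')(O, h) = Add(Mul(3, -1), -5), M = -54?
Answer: Rational(4, 185) ≈ 0.021622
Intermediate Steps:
Function('a')(O, h) = -8 (Function('a')(O, h) = Add(-3, -5) = -8)
Function('T')(b) = -10
Function('G')(n) = Mul(-10, n)
Mul(Function('a')(M, -48), Pow(Function('G')(37), -1)) = Mul(-8, Pow(Mul(-10, 37), -1)) = Mul(-8, Pow(-370, -1)) = Mul(-8, Rational(-1, 370)) = Rational(4, 185)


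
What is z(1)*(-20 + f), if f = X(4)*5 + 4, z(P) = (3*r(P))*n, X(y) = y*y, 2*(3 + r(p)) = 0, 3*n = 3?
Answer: -576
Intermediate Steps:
n = 1 (n = (⅓)*3 = 1)
r(p) = -3 (r(p) = -3 + (½)*0 = -3 + 0 = -3)
X(y) = y²
z(P) = -9 (z(P) = (3*(-3))*1 = -9*1 = -9)
f = 84 (f = 4²*5 + 4 = 16*5 + 4 = 80 + 4 = 84)
z(1)*(-20 + f) = -9*(-20 + 84) = -9*64 = -576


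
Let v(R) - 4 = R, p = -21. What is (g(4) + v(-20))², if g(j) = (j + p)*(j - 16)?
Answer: 35344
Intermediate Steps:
v(R) = 4 + R
g(j) = (-21 + j)*(-16 + j) (g(j) = (j - 21)*(j - 16) = (-21 + j)*(-16 + j))
(g(4) + v(-20))² = ((336 + 4² - 37*4) + (4 - 20))² = ((336 + 16 - 148) - 16)² = (204 - 16)² = 188² = 35344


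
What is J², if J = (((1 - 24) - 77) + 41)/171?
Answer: 3481/29241 ≈ 0.11905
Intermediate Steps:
J = -59/171 (J = ((-23 - 77) + 41)*(1/171) = (-100 + 41)*(1/171) = -59*1/171 = -59/171 ≈ -0.34503)
J² = (-59/171)² = 3481/29241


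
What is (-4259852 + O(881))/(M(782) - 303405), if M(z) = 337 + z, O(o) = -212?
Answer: 2130032/151143 ≈ 14.093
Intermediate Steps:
(-4259852 + O(881))/(M(782) - 303405) = (-4259852 - 212)/((337 + 782) - 303405) = -4260064/(1119 - 303405) = -4260064/(-302286) = -4260064*(-1/302286) = 2130032/151143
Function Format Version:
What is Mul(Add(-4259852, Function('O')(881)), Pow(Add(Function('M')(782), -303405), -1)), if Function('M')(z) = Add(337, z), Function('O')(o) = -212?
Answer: Rational(2130032, 151143) ≈ 14.093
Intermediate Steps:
Mul(Add(-4259852, Function('O')(881)), Pow(Add(Function('M')(782), -303405), -1)) = Mul(Add(-4259852, -212), Pow(Add(Add(337, 782), -303405), -1)) = Mul(-4260064, Pow(Add(1119, -303405), -1)) = Mul(-4260064, Pow(-302286, -1)) = Mul(-4260064, Rational(-1, 302286)) = Rational(2130032, 151143)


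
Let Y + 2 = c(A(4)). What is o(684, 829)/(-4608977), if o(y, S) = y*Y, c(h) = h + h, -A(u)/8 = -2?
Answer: -20520/4608977 ≈ -0.0044522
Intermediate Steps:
A(u) = 16 (A(u) = -8*(-2) = 16)
c(h) = 2*h
Y = 30 (Y = -2 + 2*16 = -2 + 32 = 30)
o(y, S) = 30*y (o(y, S) = y*30 = 30*y)
o(684, 829)/(-4608977) = (30*684)/(-4608977) = 20520*(-1/4608977) = -20520/4608977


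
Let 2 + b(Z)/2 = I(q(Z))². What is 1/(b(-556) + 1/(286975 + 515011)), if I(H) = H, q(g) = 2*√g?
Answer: -801986/3570441671 ≈ -0.00022462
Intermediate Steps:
b(Z) = -4 + 8*Z (b(Z) = -4 + 2*(2*√Z)² = -4 + 2*(4*Z) = -4 + 8*Z)
1/(b(-556) + 1/(286975 + 515011)) = 1/((-4 + 8*(-556)) + 1/(286975 + 515011)) = 1/((-4 - 4448) + 1/801986) = 1/(-4452 + 1/801986) = 1/(-3570441671/801986) = -801986/3570441671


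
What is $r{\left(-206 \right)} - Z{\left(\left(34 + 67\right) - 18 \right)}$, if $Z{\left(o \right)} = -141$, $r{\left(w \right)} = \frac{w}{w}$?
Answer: $142$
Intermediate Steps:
$r{\left(w \right)} = 1$
$r{\left(-206 \right)} - Z{\left(\left(34 + 67\right) - 18 \right)} = 1 - -141 = 1 + 141 = 142$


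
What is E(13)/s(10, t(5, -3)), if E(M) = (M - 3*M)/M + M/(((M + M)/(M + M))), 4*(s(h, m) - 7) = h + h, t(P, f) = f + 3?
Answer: 11/12 ≈ 0.91667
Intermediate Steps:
t(P, f) = 3 + f
s(h, m) = 7 + h/2 (s(h, m) = 7 + (h + h)/4 = 7 + (2*h)/4 = 7 + h/2)
E(M) = -2 + M (E(M) = (-2*M)/M + M/(((2*M)/((2*M)))) = -2 + M/(((2*M)*(1/(2*M)))) = -2 + M/1 = -2 + M*1 = -2 + M)
E(13)/s(10, t(5, -3)) = (-2 + 13)/(7 + (½)*10) = 11/(7 + 5) = 11/12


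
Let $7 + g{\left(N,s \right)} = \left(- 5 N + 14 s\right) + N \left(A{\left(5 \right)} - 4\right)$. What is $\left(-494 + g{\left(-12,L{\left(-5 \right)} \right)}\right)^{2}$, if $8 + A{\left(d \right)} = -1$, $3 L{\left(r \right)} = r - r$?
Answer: $81225$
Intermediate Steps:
$L{\left(r \right)} = 0$ ($L{\left(r \right)} = \frac{r - r}{3} = \frac{1}{3} \cdot 0 = 0$)
$A{\left(d \right)} = -9$ ($A{\left(d \right)} = -8 - 1 = -9$)
$g{\left(N,s \right)} = -7 - 18 N + 14 s$ ($g{\left(N,s \right)} = -7 - \left(- 14 s + 5 N - N \left(-9 - 4\right)\right) = -7 - \left(- 14 s + 5 N - N \left(-13\right)\right) = -7 - \left(- 14 s + 18 N\right) = -7 - 18 N + 14 s$)
$\left(-494 + g{\left(-12,L{\left(-5 \right)} \right)}\right)^{2} = \left(-494 - -209\right)^{2} = \left(-494 + \left(-7 + 216 + 0\right)\right)^{2} = \left(-494 + 209\right)^{2} = \left(-285\right)^{2} = 81225$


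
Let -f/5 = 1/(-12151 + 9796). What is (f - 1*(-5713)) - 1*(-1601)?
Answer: 3444895/471 ≈ 7314.0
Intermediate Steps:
f = 1/471 (f = -5/(-12151 + 9796) = -5/(-2355) = -5*(-1/2355) = 1/471 ≈ 0.0021231)
(f - 1*(-5713)) - 1*(-1601) = (1/471 - 1*(-5713)) - 1*(-1601) = (1/471 + 5713) + 1601 = 2690824/471 + 1601 = 3444895/471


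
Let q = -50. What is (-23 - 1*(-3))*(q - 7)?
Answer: 1140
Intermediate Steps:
(-23 - 1*(-3))*(q - 7) = (-23 - 1*(-3))*(-50 - 7) = (-23 + 3)*(-57) = -20*(-57) = 1140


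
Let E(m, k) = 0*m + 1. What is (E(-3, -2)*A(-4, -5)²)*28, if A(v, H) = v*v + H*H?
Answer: 47068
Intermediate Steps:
E(m, k) = 1 (E(m, k) = 0 + 1 = 1)
A(v, H) = H² + v² (A(v, H) = v² + H² = H² + v²)
(E(-3, -2)*A(-4, -5)²)*28 = (1*((-5)² + (-4)²)²)*28 = (1*(25 + 16)²)*28 = (1*41²)*28 = (1*1681)*28 = 1681*28 = 47068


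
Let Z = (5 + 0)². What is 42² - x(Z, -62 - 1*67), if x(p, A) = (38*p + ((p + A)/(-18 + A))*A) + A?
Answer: 50679/49 ≈ 1034.3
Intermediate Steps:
Z = 25 (Z = 5² = 25)
x(p, A) = A + 38*p + A*(A + p)/(-18 + A) (x(p, A) = (38*p + ((A + p)/(-18 + A))*A) + A = (38*p + A*(A + p)/(-18 + A)) + A = A + 38*p + A*(A + p)/(-18 + A))
42² - x(Z, -62 - 1*67) = 42² - (-684*25 - 18*(-62 - 1*67) + 2*(-62 - 1*67)² + 39*(-62 - 1*67)*25)/(-18 + (-62 - 1*67)) = 1764 - (-17100 - 18*(-62 - 67) + 2*(-62 - 67)² + 39*(-62 - 67)*25)/(-18 + (-62 - 67)) = 1764 - (-17100 - 18*(-129) + 2*(-129)² + 39*(-129)*25)/(-18 - 129) = 1764 - (-17100 + 2322 + 2*16641 - 125775)/(-147) = 1764 - (-1)*(-17100 + 2322 + 33282 - 125775)/147 = 1764 - (-1)*(-107271)/147 = 1764 - 1*35757/49 = 1764 - 35757/49 = 50679/49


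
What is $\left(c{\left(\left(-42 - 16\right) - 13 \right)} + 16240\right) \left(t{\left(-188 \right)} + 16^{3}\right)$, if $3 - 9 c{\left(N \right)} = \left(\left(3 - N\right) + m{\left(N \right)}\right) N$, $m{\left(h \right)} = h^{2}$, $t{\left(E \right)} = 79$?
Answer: $236271600$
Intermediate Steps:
$c{\left(N \right)} = \frac{1}{3} - \frac{N \left(3 + N^{2} - N\right)}{9}$ ($c{\left(N \right)} = \frac{1}{3} - \frac{\left(\left(3 - N\right) + N^{2}\right) N}{9} = \frac{1}{3} - \frac{\left(3 + N^{2} - N\right) N}{9} = \frac{1}{3} - \frac{N \left(3 + N^{2} - N\right)}{9}$)
$\left(c{\left(\left(-42 - 16\right) - 13 \right)} + 16240\right) \left(t{\left(-188 \right)} + 16^{3}\right) = \left(\left(\frac{1}{3} - \frac{\left(-42 - 16\right) - 13}{3} - \frac{\left(\left(-42 - 16\right) - 13\right)^{3}}{9} + \frac{\left(\left(-42 - 16\right) - 13\right)^{2}}{9}\right) + 16240\right) \left(79 + 16^{3}\right) = \left(\left(\frac{1}{3} - \frac{-58 - 13}{3} - \frac{\left(-58 - 13\right)^{3}}{9} + \frac{\left(-58 - 13\right)^{2}}{9}\right) + 16240\right) \left(79 + 4096\right) = \left(\left(\frac{1}{3} - - \frac{71}{3} - \frac{\left(-71\right)^{3}}{9} + \frac{\left(-71\right)^{2}}{9}\right) + 16240\right) 4175 = \left(\left(\frac{1}{3} + \frac{71}{3} - - \frac{357911}{9} + \frac{1}{9} \cdot 5041\right) + 16240\right) 4175 = \left(\left(\frac{1}{3} + \frac{71}{3} + \frac{357911}{9} + \frac{5041}{9}\right) + 16240\right) 4175 = \left(40352 + 16240\right) 4175 = 56592 \cdot 4175 = 236271600$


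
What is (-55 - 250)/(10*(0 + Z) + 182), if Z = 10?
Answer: -305/282 ≈ -1.0816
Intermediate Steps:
(-55 - 250)/(10*(0 + Z) + 182) = (-55 - 250)/(10*(0 + 10) + 182) = -305/(10*10 + 182) = -305/(100 + 182) = -305/282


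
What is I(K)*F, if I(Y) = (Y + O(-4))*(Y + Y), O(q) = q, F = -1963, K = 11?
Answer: -302302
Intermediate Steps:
I(Y) = 2*Y*(-4 + Y) (I(Y) = (Y - 4)*(Y + Y) = (-4 + Y)*(2*Y) = 2*Y*(-4 + Y))
I(K)*F = (2*11*(-4 + 11))*(-1963) = (2*11*7)*(-1963) = 154*(-1963) = -302302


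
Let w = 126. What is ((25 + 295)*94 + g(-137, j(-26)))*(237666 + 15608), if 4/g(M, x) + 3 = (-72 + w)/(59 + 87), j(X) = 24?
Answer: 182834321579/24 ≈ 7.6181e+9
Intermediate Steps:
g(M, x) = -73/48 (g(M, x) = 4/(-3 + (-72 + 126)/(59 + 87)) = 4/(-3 + 54/146) = 4/(-3 + 54*(1/146)) = 4/(-3 + 27/73) = 4/(-192/73) = 4*(-73/192) = -73/48)
((25 + 295)*94 + g(-137, j(-26)))*(237666 + 15608) = ((25 + 295)*94 - 73/48)*(237666 + 15608) = (320*94 - 73/48)*253274 = (30080 - 73/48)*253274 = (1443767/48)*253274 = 182834321579/24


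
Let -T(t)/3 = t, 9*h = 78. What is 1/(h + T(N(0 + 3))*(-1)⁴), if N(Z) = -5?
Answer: 3/71 ≈ 0.042253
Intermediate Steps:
h = 26/3 (h = (⅑)*78 = 26/3 ≈ 8.6667)
T(t) = -3*t
1/(h + T(N(0 + 3))*(-1)⁴) = 1/(26/3 - 3*(-5)*(-1)⁴) = 1/(26/3 + 15*1) = 1/(26/3 + 15) = 1/(71/3) = 3/71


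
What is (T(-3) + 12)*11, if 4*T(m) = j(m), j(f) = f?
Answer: 495/4 ≈ 123.75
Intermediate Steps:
T(m) = m/4
(T(-3) + 12)*11 = ((1/4)*(-3) + 12)*11 = (-3/4 + 12)*11 = (45/4)*11 = 495/4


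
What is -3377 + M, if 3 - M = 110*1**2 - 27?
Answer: -3457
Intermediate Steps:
M = -80 (M = 3 - (110*1**2 - 27) = 3 - (110*1 - 27) = 3 - (110 - 27) = 3 - 1*83 = 3 - 83 = -80)
-3377 + M = -3377 - 80 = -3457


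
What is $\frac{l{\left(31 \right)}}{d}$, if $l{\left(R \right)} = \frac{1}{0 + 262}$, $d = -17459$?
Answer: $- \frac{1}{4574258} \approx -2.1861 \cdot 10^{-7}$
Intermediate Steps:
$l{\left(R \right)} = \frac{1}{262}$
$\frac{l{\left(31 \right)}}{d} = \frac{1}{262 \left(-17459\right)} = \frac{1}{262} \left(- \frac{1}{17459}\right) = - \frac{1}{4574258}$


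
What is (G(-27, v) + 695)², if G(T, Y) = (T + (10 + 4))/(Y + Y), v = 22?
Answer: 934341489/1936 ≈ 4.8261e+5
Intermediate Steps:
G(T, Y) = (14 + T)/(2*Y) (G(T, Y) = (T + 14)/((2*Y)) = (14 + T)*(1/(2*Y)) = (14 + T)/(2*Y))
(G(-27, v) + 695)² = ((½)*(14 - 27)/22 + 695)² = ((½)*(1/22)*(-13) + 695)² = (-13/44 + 695)² = (30567/44)² = 934341489/1936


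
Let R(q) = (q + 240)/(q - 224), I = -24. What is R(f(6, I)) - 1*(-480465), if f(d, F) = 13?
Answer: 101377862/211 ≈ 4.8046e+5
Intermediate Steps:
R(q) = (240 + q)/(-224 + q)
R(f(6, I)) - 1*(-480465) = (240 + 13)/(-224 + 13) - 1*(-480465) = 253/(-211) + 480465 = -1/211*253 + 480465 = -253/211 + 480465 = 101377862/211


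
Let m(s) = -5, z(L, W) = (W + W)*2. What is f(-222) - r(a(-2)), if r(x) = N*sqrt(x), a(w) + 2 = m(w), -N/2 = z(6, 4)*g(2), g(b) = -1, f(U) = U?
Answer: -222 - 32*I*sqrt(7) ≈ -222.0 - 84.664*I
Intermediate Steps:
z(L, W) = 4*W (z(L, W) = (2*W)*2 = 4*W)
N = 32 (N = -2*4*4*(-1) = -32*(-1) = -2*(-16) = 32)
a(w) = -7 (a(w) = -2 - 5 = -7)
r(x) = 32*sqrt(x)
f(-222) - r(a(-2)) = -222 - 32*sqrt(-7) = -222 - 32*I*sqrt(7)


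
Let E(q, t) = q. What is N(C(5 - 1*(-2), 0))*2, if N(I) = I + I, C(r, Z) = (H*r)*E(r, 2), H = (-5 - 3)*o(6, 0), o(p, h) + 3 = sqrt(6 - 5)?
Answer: 3136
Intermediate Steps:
o(p, h) = -2 (o(p, h) = -3 + sqrt(6 - 5) = -3 + sqrt(1) = -3 + 1 = -2)
H = 16 (H = (-5 - 3)*(-2) = -8*(-2) = 16)
C(r, Z) = 16*r**2 (C(r, Z) = (16*r)*r = 16*r**2)
N(I) = 2*I
N(C(5 - 1*(-2), 0))*2 = (2*(16*(5 - 1*(-2))**2))*2 = (2*(16*(5 + 2)**2))*2 = (2*(16*7**2))*2 = (2*(16*49))*2 = (2*784)*2 = 1568*2 = 3136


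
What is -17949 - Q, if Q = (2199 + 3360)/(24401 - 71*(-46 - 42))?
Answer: -550124460/30649 ≈ -17949.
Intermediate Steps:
Q = 5559/30649 (Q = 5559/(24401 - 71*(-88)) = 5559/(24401 + 6248) = 5559/30649 ≈ 0.18138)
-17949 - Q = -17949 - 1*5559/30649 = -17949 - 5559/30649 = -550124460/30649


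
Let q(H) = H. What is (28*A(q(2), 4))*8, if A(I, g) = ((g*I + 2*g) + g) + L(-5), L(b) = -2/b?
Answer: 22848/5 ≈ 4569.6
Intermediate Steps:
A(I, g) = ⅖ + 3*g + I*g (A(I, g) = ((g*I + 2*g) + g) - 2/(-5) = ((I*g + 2*g) + g) - 2*(-⅕) = ((2*g + I*g) + g) + ⅖ = (3*g + I*g) + ⅖ = ⅖ + 3*g + I*g)
(28*A(q(2), 4))*8 = (28*(⅖ + 3*4 + 2*4))*8 = (28*(⅖ + 12 + 8))*8 = (28*(102/5))*8 = (2856/5)*8 = 22848/5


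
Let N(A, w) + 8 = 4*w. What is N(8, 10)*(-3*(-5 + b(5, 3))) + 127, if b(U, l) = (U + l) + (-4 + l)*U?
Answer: 319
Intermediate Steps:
b(U, l) = U + l + U*(-4 + l) (b(U, l) = (U + l) + U*(-4 + l) = U + l + U*(-4 + l))
N(A, w) = -8 + 4*w
N(8, 10)*(-3*(-5 + b(5, 3))) + 127 = (-8 + 4*10)*(-3*(-5 + (3 - 3*5 + 5*3))) + 127 = (-8 + 40)*(-3*(-5 + (3 - 15 + 15))) + 127 = 32*(-3*(-5 + 3)) + 127 = 32*(-3*(-2)) + 127 = 32*6 + 127 = 192 + 127 = 319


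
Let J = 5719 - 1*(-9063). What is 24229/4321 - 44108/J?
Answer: 83781205/31936511 ≈ 2.6234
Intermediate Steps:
J = 14782 (J = 5719 + 9063 = 14782)
24229/4321 - 44108/J = 24229/4321 - 44108/14782 = 24229*(1/4321) - 44108*1/14782 = 24229/4321 - 22054/7391 = 83781205/31936511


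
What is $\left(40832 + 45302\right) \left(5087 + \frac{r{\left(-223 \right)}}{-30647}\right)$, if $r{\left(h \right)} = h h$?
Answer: $\frac{13424118269040}{30647} \approx 4.3802 \cdot 10^{8}$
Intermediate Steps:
$r{\left(h \right)} = h^{2}$
$\left(40832 + 45302\right) \left(5087 + \frac{r{\left(-223 \right)}}{-30647}\right) = \left(40832 + 45302\right) \left(5087 + \frac{\left(-223\right)^{2}}{-30647}\right) = 86134 \left(5087 + 49729 \left(- \frac{1}{30647}\right)\right) = 86134 \left(5087 - \frac{49729}{30647}\right) = 86134 \cdot \frac{155851560}{30647} = \frac{13424118269040}{30647}$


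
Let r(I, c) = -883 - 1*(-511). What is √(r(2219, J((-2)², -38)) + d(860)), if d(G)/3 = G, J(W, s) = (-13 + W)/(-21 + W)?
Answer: 4*√138 ≈ 46.989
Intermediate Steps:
J(W, s) = (-13 + W)/(-21 + W)
d(G) = 3*G
r(I, c) = -372 (r(I, c) = -883 + 511 = -372)
√(r(2219, J((-2)², -38)) + d(860)) = √(-372 + 3*860) = √(-372 + 2580) = √2208 = 4*√138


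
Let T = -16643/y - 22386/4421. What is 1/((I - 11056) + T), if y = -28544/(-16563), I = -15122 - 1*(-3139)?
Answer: -126193024/4126684123709 ≈ -3.0580e-5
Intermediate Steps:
I = -11983 (I = -15122 + 3139 = -11983)
y = 28544/16563 (y = -28544*(-1/16563) = 28544/16563 ≈ 1.7234)
T = -1219323043773/126193024 (T = -16643/28544/16563 - 22386/4421 = -16643*16563/28544 - 22386*1/4421 = -275658009/28544 - 22386/4421 = -1219323043773/126193024 ≈ -9662.4)
1/((I - 11056) + T) = 1/((-11983 - 11056) - 1219323043773/126193024) = 1/(-23039 - 1219323043773/126193024) = 1/(-4126684123709/126193024) = -126193024/4126684123709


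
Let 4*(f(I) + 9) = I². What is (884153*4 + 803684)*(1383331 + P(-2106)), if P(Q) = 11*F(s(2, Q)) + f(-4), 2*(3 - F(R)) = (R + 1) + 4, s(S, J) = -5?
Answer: 6004187534264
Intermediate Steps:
F(R) = ½ - R/2 (F(R) = 3 - ((R + 1) + 4)/2 = 3 - ((1 + R) + 4)/2 = 3 - (5 + R)/2 = 3 + (-5/2 - R/2) = ½ - R/2)
f(I) = -9 + I²/4
P(Q) = 28 (P(Q) = 11*(½ - ½*(-5)) + (-9 + (¼)*(-4)²) = 11*(½ + 5/2) + (-9 + (¼)*16) = 11*3 + (-9 + 4) = 33 - 5 = 28)
(884153*4 + 803684)*(1383331 + P(-2106)) = (884153*4 + 803684)*(1383331 + 28) = (3536612 + 803684)*1383359 = 4340296*1383359 = 6004187534264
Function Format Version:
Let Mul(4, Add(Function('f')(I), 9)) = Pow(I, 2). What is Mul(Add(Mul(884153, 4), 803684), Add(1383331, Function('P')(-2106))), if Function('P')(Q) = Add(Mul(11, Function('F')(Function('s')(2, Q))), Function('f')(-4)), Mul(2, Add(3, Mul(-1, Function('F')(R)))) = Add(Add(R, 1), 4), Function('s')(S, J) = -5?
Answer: 6004187534264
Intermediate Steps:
Function('F')(R) = Add(Rational(1, 2), Mul(Rational(-1, 2), R)) (Function('F')(R) = Add(3, Mul(Rational(-1, 2), Add(Add(R, 1), 4))) = Add(3, Mul(Rational(-1, 2), Add(Add(1, R), 4))) = Add(3, Mul(Rational(-1, 2), Add(5, R))) = Add(3, Add(Rational(-5, 2), Mul(Rational(-1, 2), R))) = Add(Rational(1, 2), Mul(Rational(-1, 2), R)))
Function('f')(I) = Add(-9, Mul(Rational(1, 4), Pow(I, 2)))
Function('P')(Q) = 28 (Function('P')(Q) = Add(Mul(11, Add(Rational(1, 2), Mul(Rational(-1, 2), -5))), Add(-9, Mul(Rational(1, 4), Pow(-4, 2)))) = Add(Mul(11, Add(Rational(1, 2), Rational(5, 2))), Add(-9, Mul(Rational(1, 4), 16))) = Add(Mul(11, 3), Add(-9, 4)) = Add(33, -5) = 28)
Mul(Add(Mul(884153, 4), 803684), Add(1383331, Function('P')(-2106))) = Mul(Add(Mul(884153, 4), 803684), Add(1383331, 28)) = Mul(Add(3536612, 803684), 1383359) = Mul(4340296, 1383359) = 6004187534264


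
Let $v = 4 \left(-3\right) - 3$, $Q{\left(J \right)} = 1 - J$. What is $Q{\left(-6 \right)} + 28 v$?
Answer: $-413$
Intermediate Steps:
$v = -15$ ($v = -12 - 3 = -15$)
$Q{\left(-6 \right)} + 28 v = \left(1 - -6\right) + 28 \left(-15\right) = \left(1 + 6\right) - 420 = 7 - 420 = -413$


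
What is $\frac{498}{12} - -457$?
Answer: $\frac{997}{2} \approx 498.5$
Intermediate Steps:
$\frac{498}{12} - -457 = 498 \cdot \frac{1}{12} + 457 = \frac{83}{2} + 457 = \frac{997}{2}$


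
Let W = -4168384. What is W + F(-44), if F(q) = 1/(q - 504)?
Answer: -2284274433/548 ≈ -4.1684e+6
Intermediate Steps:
F(q) = 1/(-504 + q)
W + F(-44) = -4168384 + 1/(-504 - 44) = -4168384 + 1/(-548) = -4168384 - 1/548 = -2284274433/548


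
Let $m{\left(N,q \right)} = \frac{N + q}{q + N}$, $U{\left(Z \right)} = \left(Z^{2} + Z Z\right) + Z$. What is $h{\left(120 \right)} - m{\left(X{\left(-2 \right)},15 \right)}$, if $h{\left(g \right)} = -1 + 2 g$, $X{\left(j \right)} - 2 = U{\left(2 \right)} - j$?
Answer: $238$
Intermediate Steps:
$U{\left(Z \right)} = Z + 2 Z^{2}$ ($U{\left(Z \right)} = \left(Z^{2} + Z^{2}\right) + Z = 2 Z^{2} + Z = Z + 2 Z^{2}$)
$X{\left(j \right)} = 12 - j$ ($X{\left(j \right)} = 2 - \left(j - 2 \left(1 + 2 \cdot 2\right)\right) = 2 - \left(j - 2 \left(1 + 4\right)\right) = 2 - \left(-10 + j\right) = 12 - j$)
$m{\left(N,q \right)} = 1$ ($m{\left(N,q \right)} = \frac{N + q}{N + q} = 1$)
$h{\left(120 \right)} - m{\left(X{\left(-2 \right)},15 \right)} = \left(-1 + 2 \cdot 120\right) - 1 = \left(-1 + 240\right) - 1 = 239 - 1 = 238$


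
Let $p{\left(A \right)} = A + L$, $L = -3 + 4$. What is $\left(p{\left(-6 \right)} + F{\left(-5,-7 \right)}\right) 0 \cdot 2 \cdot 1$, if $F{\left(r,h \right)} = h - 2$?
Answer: $0$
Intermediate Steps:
$L = 1$
$F{\left(r,h \right)} = -2 + h$
$p{\left(A \right)} = 1 + A$ ($p{\left(A \right)} = A + 1 = 1 + A$)
$\left(p{\left(-6 \right)} + F{\left(-5,-7 \right)}\right) 0 \cdot 2 \cdot 1 = \left(\left(1 - 6\right) - 9\right) 0 \cdot 2 \cdot 1 = \left(-5 - 9\right) 0 \cdot 1 = \left(-14\right) 0 = 0$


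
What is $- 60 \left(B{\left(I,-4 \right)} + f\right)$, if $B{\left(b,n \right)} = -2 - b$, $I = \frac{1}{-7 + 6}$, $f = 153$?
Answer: $-9120$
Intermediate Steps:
$I = -1$ ($I = \frac{1}{-1} = -1$)
$- 60 \left(B{\left(I,-4 \right)} + f\right) = - 60 \left(\left(-2 - -1\right) + 153\right) = - 60 \left(\left(-2 + 1\right) + 153\right) = - 60 \left(-1 + 153\right) = \left(-60\right) 152 = -9120$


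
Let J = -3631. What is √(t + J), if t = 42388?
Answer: √38757 ≈ 196.87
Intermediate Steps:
√(t + J) = √(42388 - 3631) = √38757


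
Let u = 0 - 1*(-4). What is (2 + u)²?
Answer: 36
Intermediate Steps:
u = 4 (u = 0 + 4 = 4)
(2 + u)² = (2 + 4)² = 6² = 36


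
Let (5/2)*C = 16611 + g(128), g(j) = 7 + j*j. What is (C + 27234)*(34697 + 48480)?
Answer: 16816226798/5 ≈ 3.3632e+9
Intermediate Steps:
g(j) = 7 + j²
C = 66004/5 (C = 2*(16611 + (7 + 128²))/5 = 2*(16611 + (7 + 16384))/5 = 2*(16611 + 16391)/5 = (⅖)*33002 = 66004/5 ≈ 13201.)
(C + 27234)*(34697 + 48480) = (66004/5 + 27234)*(34697 + 48480) = (202174/5)*83177 = 16816226798/5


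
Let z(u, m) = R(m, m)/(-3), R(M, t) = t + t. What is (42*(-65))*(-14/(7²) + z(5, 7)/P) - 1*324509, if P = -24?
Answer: -1945559/6 ≈ -3.2426e+5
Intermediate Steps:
R(M, t) = 2*t
z(u, m) = -2*m/3 (z(u, m) = (2*m)/(-3) = (2*m)*(-⅓) = -2*m/3)
(42*(-65))*(-14/(7²) + z(5, 7)/P) - 1*324509 = (42*(-65))*(-14/(7²) - ⅔*7/(-24)) - 1*324509 = -2730*(-14/49 - 14/3*(-1/24)) - 324509 = -2730*(-14*1/49 + 7/36) - 324509 = -2730*(-2/7 + 7/36) - 324509 = -2730*(-23/252) - 324509 = 1495/6 - 324509 = -1945559/6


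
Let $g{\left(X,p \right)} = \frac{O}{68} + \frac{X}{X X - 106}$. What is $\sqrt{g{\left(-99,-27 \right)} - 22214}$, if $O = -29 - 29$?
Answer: $\frac{i \sqrt{2413776768953830}}{329630} \approx 149.05 i$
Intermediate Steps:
$O = -58$ ($O = -29 - 29 = -58$)
$g{\left(X,p \right)} = - \frac{29}{34} + \frac{X}{-106 + X^{2}}$ ($g{\left(X,p \right)} = - \frac{58}{68} + \frac{X}{X X - 106} = \left(-58\right) \frac{1}{68} + \frac{X}{X^{2} - 106} = - \frac{29}{34} + \frac{X}{-106 + X^{2}}$)
$\sqrt{g{\left(-99,-27 \right)} - 22214} = \sqrt{\frac{3074 - 29 \left(-99\right)^{2} + 34 \left(-99\right)}{34 \left(-106 + \left(-99\right)^{2}\right)} - 22214} = \sqrt{\frac{3074 - 284229 - 3366}{34 \left(-106 + 9801\right)} - 22214} = \sqrt{\frac{3074 - 284229 - 3366}{34 \cdot 9695} - 22214} = \sqrt{\frac{1}{34} \cdot \frac{1}{9695} \left(-284521\right) - 22214} = \sqrt{- \frac{284521}{329630} - 22214} = \sqrt{- \frac{7322685341}{329630}} = \frac{i \sqrt{2413776768953830}}{329630}$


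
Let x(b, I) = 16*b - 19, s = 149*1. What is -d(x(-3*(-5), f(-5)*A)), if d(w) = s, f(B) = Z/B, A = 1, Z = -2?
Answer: -149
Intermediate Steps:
f(B) = -2/B
s = 149
x(b, I) = -19 + 16*b
d(w) = 149
-d(x(-3*(-5), f(-5)*A)) = -1*149 = -149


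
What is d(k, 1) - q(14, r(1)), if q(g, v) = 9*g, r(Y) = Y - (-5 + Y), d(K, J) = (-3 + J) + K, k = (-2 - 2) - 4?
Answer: -136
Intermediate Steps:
k = -8 (k = -4 - 4 = -8)
d(K, J) = -3 + J + K
r(Y) = 5 (r(Y) = Y - (-5 + Y) = Y + (5 - Y) = 5)
d(k, 1) - q(14, r(1)) = (-3 + 1 - 8) - 9*14 = -10 - 1*126 = -10 - 126 = -136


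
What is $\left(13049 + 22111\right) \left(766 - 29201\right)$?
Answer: $-999774600$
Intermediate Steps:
$\left(13049 + 22111\right) \left(766 - 29201\right) = 35160 \left(-28435\right) = -999774600$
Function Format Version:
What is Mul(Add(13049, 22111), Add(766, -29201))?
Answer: -999774600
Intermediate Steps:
Mul(Add(13049, 22111), Add(766, -29201)) = Mul(35160, -28435) = -999774600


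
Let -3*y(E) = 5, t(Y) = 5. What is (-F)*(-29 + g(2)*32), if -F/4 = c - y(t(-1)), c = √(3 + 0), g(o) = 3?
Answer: 1340/3 + 268*√3 ≈ 910.86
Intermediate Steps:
y(E) = -5/3 (y(E) = -⅓*5 = -5/3)
c = √3 ≈ 1.7320
F = -20/3 - 4*√3 (F = -4*(√3 - 1*(-5/3)) = -4*(√3 + 5/3) = -4*(5/3 + √3) = -20/3 - 4*√3 ≈ -13.595)
(-F)*(-29 + g(2)*32) = (-(-20/3 - 4*√3))*(-29 + 3*32) = (20/3 + 4*√3)*(-29 + 96) = (20/3 + 4*√3)*67 = 1340/3 + 268*√3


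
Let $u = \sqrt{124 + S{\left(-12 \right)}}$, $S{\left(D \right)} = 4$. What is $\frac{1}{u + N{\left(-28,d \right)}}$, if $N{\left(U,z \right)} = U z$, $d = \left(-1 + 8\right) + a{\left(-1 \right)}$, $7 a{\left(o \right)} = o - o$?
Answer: $- \frac{49}{9572} - \frac{\sqrt{2}}{4786} \approx -0.0054146$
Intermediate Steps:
$a{\left(o \right)} = 0$ ($a{\left(o \right)} = \frac{o - o}{7} = \frac{1}{7} \cdot 0 = 0$)
$u = 8 \sqrt{2}$ ($u = \sqrt{124 + 4} = \sqrt{128} = 8 \sqrt{2} \approx 11.314$)
$d = 7$ ($d = \left(-1 + 8\right) + 0 = 7 + 0 = 7$)
$\frac{1}{u + N{\left(-28,d \right)}} = \frac{1}{8 \sqrt{2} - 196} = \frac{1}{-196 + 8 \sqrt{2}}$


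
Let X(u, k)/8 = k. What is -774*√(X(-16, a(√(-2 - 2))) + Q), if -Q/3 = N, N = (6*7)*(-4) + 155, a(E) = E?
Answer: -774*√(39 + 16*I) ≈ -4930.4 - 972.05*I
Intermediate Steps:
X(u, k) = 8*k
N = -13 (N = 42*(-4) + 155 = -168 + 155 = -13)
Q = 39 (Q = -3*(-13) = 39)
-774*√(X(-16, a(√(-2 - 2))) + Q) = -774*√(8*√(-2 - 2) + 39) = -774*√(8*√(-4) + 39) = -774*√(8*(2*I) + 39) = -774*√(16*I + 39) = -774*√(39 + 16*I)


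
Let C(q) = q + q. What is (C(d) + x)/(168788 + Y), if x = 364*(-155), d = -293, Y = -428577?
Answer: 57006/259789 ≈ 0.21943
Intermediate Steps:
x = -56420
C(q) = 2*q
(C(d) + x)/(168788 + Y) = (2*(-293) - 56420)/(168788 - 428577) = (-586 - 56420)/(-259789) = -57006*(-1/259789) = 57006/259789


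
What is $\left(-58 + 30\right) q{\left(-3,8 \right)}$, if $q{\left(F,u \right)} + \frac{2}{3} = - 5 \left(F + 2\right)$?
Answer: $- \frac{364}{3} \approx -121.33$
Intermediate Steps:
$q{\left(F,u \right)} = - \frac{32}{3} - 5 F$ ($q{\left(F,u \right)} = - \frac{2}{3} - 5 \left(F + 2\right) = - \frac{2}{3} - 5 \left(2 + F\right) = - \frac{2}{3} - \left(10 + 5 F\right) = - \frac{32}{3} - 5 F$)
$\left(-58 + 30\right) q{\left(-3,8 \right)} = \left(-58 + 30\right) \left(- \frac{32}{3} - -15\right) = - 28 \left(- \frac{32}{3} + 15\right) = \left(-28\right) \frac{13}{3} = - \frac{364}{3}$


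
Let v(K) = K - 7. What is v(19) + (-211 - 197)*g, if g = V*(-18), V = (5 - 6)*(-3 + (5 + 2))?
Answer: -29364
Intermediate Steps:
V = -4 (V = -(-3 + 7) = -1*4 = -4)
v(K) = -7 + K
g = 72 (g = -4*(-18) = 72)
v(19) + (-211 - 197)*g = (-7 + 19) + (-211 - 197)*72 = 12 - 408*72 = 12 - 29376 = -29364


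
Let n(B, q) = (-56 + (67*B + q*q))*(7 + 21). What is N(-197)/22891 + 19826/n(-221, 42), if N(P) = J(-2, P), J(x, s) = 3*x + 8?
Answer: -226551711/4197888926 ≈ -0.053968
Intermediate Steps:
J(x, s) = 8 + 3*x
n(B, q) = -1568 + 28*q² + 1876*B (n(B, q) = (-56 + (67*B + q²))*28 = (-56 + (q² + 67*B))*28 = (-56 + q² + 67*B)*28 = -1568 + 28*q² + 1876*B)
N(P) = 2 (N(P) = 8 + 3*(-2) = 8 - 6 = 2)
N(-197)/22891 + 19826/n(-221, 42) = 2/22891 + 19826/(-1568 + 28*42² + 1876*(-221)) = 2*(1/22891) + 19826/(-1568 + 28*1764 - 414596) = 2/22891 + 19826/(-1568 + 49392 - 414596) = 2/22891 + 19826/(-366772) = 2/22891 + 19826*(-1/366772) = 2/22891 - 9913/183386 = -226551711/4197888926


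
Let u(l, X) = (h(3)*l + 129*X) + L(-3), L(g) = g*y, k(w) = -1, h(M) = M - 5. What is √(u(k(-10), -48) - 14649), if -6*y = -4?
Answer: I*√20841 ≈ 144.36*I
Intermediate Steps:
y = ⅔ (y = -⅙*(-4) = ⅔ ≈ 0.66667)
h(M) = -5 + M
L(g) = 2*g/3 (L(g) = g*(⅔) = 2*g/3)
u(l, X) = -2 - 2*l + 129*X (u(l, X) = ((-5 + 3)*l + 129*X) + (⅔)*(-3) = (-2*l + 129*X) - 2 = -2 - 2*l + 129*X)
√(u(k(-10), -48) - 14649) = √((-2 - 2*(-1) + 129*(-48)) - 14649) = √((-2 + 2 - 6192) - 14649) = √(-6192 - 14649) = √(-20841) = I*√20841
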